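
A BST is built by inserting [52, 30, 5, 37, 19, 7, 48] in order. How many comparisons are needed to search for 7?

Search path for 7: 52 -> 30 -> 5 -> 19 -> 7
Found: True
Comparisons: 5


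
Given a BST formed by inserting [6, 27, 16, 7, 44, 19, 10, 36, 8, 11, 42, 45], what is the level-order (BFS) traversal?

Tree insertion order: [6, 27, 16, 7, 44, 19, 10, 36, 8, 11, 42, 45]
Tree (level-order array): [6, None, 27, 16, 44, 7, 19, 36, 45, None, 10, None, None, None, 42, None, None, 8, 11]
BFS from the root, enqueuing left then right child of each popped node:
  queue [6] -> pop 6, enqueue [27], visited so far: [6]
  queue [27] -> pop 27, enqueue [16, 44], visited so far: [6, 27]
  queue [16, 44] -> pop 16, enqueue [7, 19], visited so far: [6, 27, 16]
  queue [44, 7, 19] -> pop 44, enqueue [36, 45], visited so far: [6, 27, 16, 44]
  queue [7, 19, 36, 45] -> pop 7, enqueue [10], visited so far: [6, 27, 16, 44, 7]
  queue [19, 36, 45, 10] -> pop 19, enqueue [none], visited so far: [6, 27, 16, 44, 7, 19]
  queue [36, 45, 10] -> pop 36, enqueue [42], visited so far: [6, 27, 16, 44, 7, 19, 36]
  queue [45, 10, 42] -> pop 45, enqueue [none], visited so far: [6, 27, 16, 44, 7, 19, 36, 45]
  queue [10, 42] -> pop 10, enqueue [8, 11], visited so far: [6, 27, 16, 44, 7, 19, 36, 45, 10]
  queue [42, 8, 11] -> pop 42, enqueue [none], visited so far: [6, 27, 16, 44, 7, 19, 36, 45, 10, 42]
  queue [8, 11] -> pop 8, enqueue [none], visited so far: [6, 27, 16, 44, 7, 19, 36, 45, 10, 42, 8]
  queue [11] -> pop 11, enqueue [none], visited so far: [6, 27, 16, 44, 7, 19, 36, 45, 10, 42, 8, 11]
Result: [6, 27, 16, 44, 7, 19, 36, 45, 10, 42, 8, 11]


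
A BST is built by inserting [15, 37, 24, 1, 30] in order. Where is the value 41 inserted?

Starting tree (level order): [15, 1, 37, None, None, 24, None, None, 30]
Insertion path: 15 -> 37
Result: insert 41 as right child of 37
Final tree (level order): [15, 1, 37, None, None, 24, 41, None, 30]


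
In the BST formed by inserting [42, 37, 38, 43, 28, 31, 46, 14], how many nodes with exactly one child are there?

Tree built from: [42, 37, 38, 43, 28, 31, 46, 14]
Tree (level-order array): [42, 37, 43, 28, 38, None, 46, 14, 31]
Rule: These are nodes with exactly 1 non-null child.
Per-node child counts:
  node 42: 2 child(ren)
  node 37: 2 child(ren)
  node 28: 2 child(ren)
  node 14: 0 child(ren)
  node 31: 0 child(ren)
  node 38: 0 child(ren)
  node 43: 1 child(ren)
  node 46: 0 child(ren)
Matching nodes: [43]
Count of nodes with exactly one child: 1


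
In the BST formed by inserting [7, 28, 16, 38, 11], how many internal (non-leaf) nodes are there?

Tree built from: [7, 28, 16, 38, 11]
Tree (level-order array): [7, None, 28, 16, 38, 11]
Rule: An internal node has at least one child.
Per-node child counts:
  node 7: 1 child(ren)
  node 28: 2 child(ren)
  node 16: 1 child(ren)
  node 11: 0 child(ren)
  node 38: 0 child(ren)
Matching nodes: [7, 28, 16]
Count of internal (non-leaf) nodes: 3


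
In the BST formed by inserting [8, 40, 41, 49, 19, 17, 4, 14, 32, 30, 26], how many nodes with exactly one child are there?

Tree built from: [8, 40, 41, 49, 19, 17, 4, 14, 32, 30, 26]
Tree (level-order array): [8, 4, 40, None, None, 19, 41, 17, 32, None, 49, 14, None, 30, None, None, None, None, None, 26]
Rule: These are nodes with exactly 1 non-null child.
Per-node child counts:
  node 8: 2 child(ren)
  node 4: 0 child(ren)
  node 40: 2 child(ren)
  node 19: 2 child(ren)
  node 17: 1 child(ren)
  node 14: 0 child(ren)
  node 32: 1 child(ren)
  node 30: 1 child(ren)
  node 26: 0 child(ren)
  node 41: 1 child(ren)
  node 49: 0 child(ren)
Matching nodes: [17, 32, 30, 41]
Count of nodes with exactly one child: 4


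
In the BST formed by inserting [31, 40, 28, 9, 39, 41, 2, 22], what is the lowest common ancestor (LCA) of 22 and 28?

Tree insertion order: [31, 40, 28, 9, 39, 41, 2, 22]
Tree (level-order array): [31, 28, 40, 9, None, 39, 41, 2, 22]
In a BST, the LCA of p=22, q=28 is the first node v on the
root-to-leaf path with p <= v <= q (go left if both < v, right if both > v).
Walk from root:
  at 31: both 22 and 28 < 31, go left
  at 28: 22 <= 28 <= 28, this is the LCA
LCA = 28


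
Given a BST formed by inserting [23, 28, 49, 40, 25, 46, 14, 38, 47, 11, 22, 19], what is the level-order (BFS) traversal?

Tree insertion order: [23, 28, 49, 40, 25, 46, 14, 38, 47, 11, 22, 19]
Tree (level-order array): [23, 14, 28, 11, 22, 25, 49, None, None, 19, None, None, None, 40, None, None, None, 38, 46, None, None, None, 47]
BFS from the root, enqueuing left then right child of each popped node:
  queue [23] -> pop 23, enqueue [14, 28], visited so far: [23]
  queue [14, 28] -> pop 14, enqueue [11, 22], visited so far: [23, 14]
  queue [28, 11, 22] -> pop 28, enqueue [25, 49], visited so far: [23, 14, 28]
  queue [11, 22, 25, 49] -> pop 11, enqueue [none], visited so far: [23, 14, 28, 11]
  queue [22, 25, 49] -> pop 22, enqueue [19], visited so far: [23, 14, 28, 11, 22]
  queue [25, 49, 19] -> pop 25, enqueue [none], visited so far: [23, 14, 28, 11, 22, 25]
  queue [49, 19] -> pop 49, enqueue [40], visited so far: [23, 14, 28, 11, 22, 25, 49]
  queue [19, 40] -> pop 19, enqueue [none], visited so far: [23, 14, 28, 11, 22, 25, 49, 19]
  queue [40] -> pop 40, enqueue [38, 46], visited so far: [23, 14, 28, 11, 22, 25, 49, 19, 40]
  queue [38, 46] -> pop 38, enqueue [none], visited so far: [23, 14, 28, 11, 22, 25, 49, 19, 40, 38]
  queue [46] -> pop 46, enqueue [47], visited so far: [23, 14, 28, 11, 22, 25, 49, 19, 40, 38, 46]
  queue [47] -> pop 47, enqueue [none], visited so far: [23, 14, 28, 11, 22, 25, 49, 19, 40, 38, 46, 47]
Result: [23, 14, 28, 11, 22, 25, 49, 19, 40, 38, 46, 47]


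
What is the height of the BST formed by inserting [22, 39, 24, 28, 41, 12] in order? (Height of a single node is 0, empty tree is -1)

Insertion order: [22, 39, 24, 28, 41, 12]
Tree (level-order array): [22, 12, 39, None, None, 24, 41, None, 28]
Compute height bottom-up (empty subtree = -1):
  height(12) = 1 + max(-1, -1) = 0
  height(28) = 1 + max(-1, -1) = 0
  height(24) = 1 + max(-1, 0) = 1
  height(41) = 1 + max(-1, -1) = 0
  height(39) = 1 + max(1, 0) = 2
  height(22) = 1 + max(0, 2) = 3
Height = 3


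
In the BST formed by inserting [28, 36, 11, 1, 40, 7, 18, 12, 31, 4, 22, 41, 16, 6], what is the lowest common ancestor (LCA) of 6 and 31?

Tree insertion order: [28, 36, 11, 1, 40, 7, 18, 12, 31, 4, 22, 41, 16, 6]
Tree (level-order array): [28, 11, 36, 1, 18, 31, 40, None, 7, 12, 22, None, None, None, 41, 4, None, None, 16, None, None, None, None, None, 6]
In a BST, the LCA of p=6, q=31 is the first node v on the
root-to-leaf path with p <= v <= q (go left if both < v, right if both > v).
Walk from root:
  at 28: 6 <= 28 <= 31, this is the LCA
LCA = 28


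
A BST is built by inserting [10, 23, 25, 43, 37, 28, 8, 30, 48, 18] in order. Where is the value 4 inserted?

Starting tree (level order): [10, 8, 23, None, None, 18, 25, None, None, None, 43, 37, 48, 28, None, None, None, None, 30]
Insertion path: 10 -> 8
Result: insert 4 as left child of 8
Final tree (level order): [10, 8, 23, 4, None, 18, 25, None, None, None, None, None, 43, 37, 48, 28, None, None, None, None, 30]


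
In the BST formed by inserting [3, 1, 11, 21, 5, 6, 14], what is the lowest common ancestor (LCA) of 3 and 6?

Tree insertion order: [3, 1, 11, 21, 5, 6, 14]
Tree (level-order array): [3, 1, 11, None, None, 5, 21, None, 6, 14]
In a BST, the LCA of p=3, q=6 is the first node v on the
root-to-leaf path with p <= v <= q (go left if both < v, right if both > v).
Walk from root:
  at 3: 3 <= 3 <= 6, this is the LCA
LCA = 3


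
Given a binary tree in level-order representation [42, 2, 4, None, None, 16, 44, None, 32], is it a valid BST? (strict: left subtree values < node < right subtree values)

Level-order array: [42, 2, 4, None, None, 16, 44, None, 32]
Validate using subtree bounds (lo, hi): at each node, require lo < value < hi,
then recurse left with hi=value and right with lo=value.
Preorder trace (stopping at first violation):
  at node 42 with bounds (-inf, +inf): OK
  at node 2 with bounds (-inf, 42): OK
  at node 4 with bounds (42, +inf): VIOLATION
Node 4 violates its bound: not (42 < 4 < +inf).
Result: Not a valid BST


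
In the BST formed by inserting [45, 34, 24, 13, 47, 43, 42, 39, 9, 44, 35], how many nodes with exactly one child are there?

Tree built from: [45, 34, 24, 13, 47, 43, 42, 39, 9, 44, 35]
Tree (level-order array): [45, 34, 47, 24, 43, None, None, 13, None, 42, 44, 9, None, 39, None, None, None, None, None, 35]
Rule: These are nodes with exactly 1 non-null child.
Per-node child counts:
  node 45: 2 child(ren)
  node 34: 2 child(ren)
  node 24: 1 child(ren)
  node 13: 1 child(ren)
  node 9: 0 child(ren)
  node 43: 2 child(ren)
  node 42: 1 child(ren)
  node 39: 1 child(ren)
  node 35: 0 child(ren)
  node 44: 0 child(ren)
  node 47: 0 child(ren)
Matching nodes: [24, 13, 42, 39]
Count of nodes with exactly one child: 4


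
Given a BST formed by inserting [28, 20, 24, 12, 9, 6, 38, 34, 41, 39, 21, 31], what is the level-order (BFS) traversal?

Tree insertion order: [28, 20, 24, 12, 9, 6, 38, 34, 41, 39, 21, 31]
Tree (level-order array): [28, 20, 38, 12, 24, 34, 41, 9, None, 21, None, 31, None, 39, None, 6]
BFS from the root, enqueuing left then right child of each popped node:
  queue [28] -> pop 28, enqueue [20, 38], visited so far: [28]
  queue [20, 38] -> pop 20, enqueue [12, 24], visited so far: [28, 20]
  queue [38, 12, 24] -> pop 38, enqueue [34, 41], visited so far: [28, 20, 38]
  queue [12, 24, 34, 41] -> pop 12, enqueue [9], visited so far: [28, 20, 38, 12]
  queue [24, 34, 41, 9] -> pop 24, enqueue [21], visited so far: [28, 20, 38, 12, 24]
  queue [34, 41, 9, 21] -> pop 34, enqueue [31], visited so far: [28, 20, 38, 12, 24, 34]
  queue [41, 9, 21, 31] -> pop 41, enqueue [39], visited so far: [28, 20, 38, 12, 24, 34, 41]
  queue [9, 21, 31, 39] -> pop 9, enqueue [6], visited so far: [28, 20, 38, 12, 24, 34, 41, 9]
  queue [21, 31, 39, 6] -> pop 21, enqueue [none], visited so far: [28, 20, 38, 12, 24, 34, 41, 9, 21]
  queue [31, 39, 6] -> pop 31, enqueue [none], visited so far: [28, 20, 38, 12, 24, 34, 41, 9, 21, 31]
  queue [39, 6] -> pop 39, enqueue [none], visited so far: [28, 20, 38, 12, 24, 34, 41, 9, 21, 31, 39]
  queue [6] -> pop 6, enqueue [none], visited so far: [28, 20, 38, 12, 24, 34, 41, 9, 21, 31, 39, 6]
Result: [28, 20, 38, 12, 24, 34, 41, 9, 21, 31, 39, 6]


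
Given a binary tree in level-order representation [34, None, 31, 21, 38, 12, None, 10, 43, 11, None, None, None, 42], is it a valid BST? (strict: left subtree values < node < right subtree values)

Level-order array: [34, None, 31, 21, 38, 12, None, 10, 43, 11, None, None, None, 42]
Validate using subtree bounds (lo, hi): at each node, require lo < value < hi,
then recurse left with hi=value and right with lo=value.
Preorder trace (stopping at first violation):
  at node 34 with bounds (-inf, +inf): OK
  at node 31 with bounds (34, +inf): VIOLATION
Node 31 violates its bound: not (34 < 31 < +inf).
Result: Not a valid BST


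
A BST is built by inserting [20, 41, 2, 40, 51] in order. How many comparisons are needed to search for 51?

Search path for 51: 20 -> 41 -> 51
Found: True
Comparisons: 3


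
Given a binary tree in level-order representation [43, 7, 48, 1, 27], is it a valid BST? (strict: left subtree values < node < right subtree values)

Level-order array: [43, 7, 48, 1, 27]
Validate using subtree bounds (lo, hi): at each node, require lo < value < hi,
then recurse left with hi=value and right with lo=value.
Preorder trace (stopping at first violation):
  at node 43 with bounds (-inf, +inf): OK
  at node 7 with bounds (-inf, 43): OK
  at node 1 with bounds (-inf, 7): OK
  at node 27 with bounds (7, 43): OK
  at node 48 with bounds (43, +inf): OK
No violation found at any node.
Result: Valid BST


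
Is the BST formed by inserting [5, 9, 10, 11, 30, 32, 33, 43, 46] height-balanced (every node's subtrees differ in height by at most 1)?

Tree (level-order array): [5, None, 9, None, 10, None, 11, None, 30, None, 32, None, 33, None, 43, None, 46]
Definition: a tree is height-balanced if, at every node, |h(left) - h(right)| <= 1 (empty subtree has height -1).
Bottom-up per-node check:
  node 46: h_left=-1, h_right=-1, diff=0 [OK], height=0
  node 43: h_left=-1, h_right=0, diff=1 [OK], height=1
  node 33: h_left=-1, h_right=1, diff=2 [FAIL (|-1-1|=2 > 1)], height=2
  node 32: h_left=-1, h_right=2, diff=3 [FAIL (|-1-2|=3 > 1)], height=3
  node 30: h_left=-1, h_right=3, diff=4 [FAIL (|-1-3|=4 > 1)], height=4
  node 11: h_left=-1, h_right=4, diff=5 [FAIL (|-1-4|=5 > 1)], height=5
  node 10: h_left=-1, h_right=5, diff=6 [FAIL (|-1-5|=6 > 1)], height=6
  node 9: h_left=-1, h_right=6, diff=7 [FAIL (|-1-6|=7 > 1)], height=7
  node 5: h_left=-1, h_right=7, diff=8 [FAIL (|-1-7|=8 > 1)], height=8
Node 33 violates the condition: |-1 - 1| = 2 > 1.
Result: Not balanced


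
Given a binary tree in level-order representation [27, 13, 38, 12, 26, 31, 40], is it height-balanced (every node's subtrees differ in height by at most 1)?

Tree (level-order array): [27, 13, 38, 12, 26, 31, 40]
Definition: a tree is height-balanced if, at every node, |h(left) - h(right)| <= 1 (empty subtree has height -1).
Bottom-up per-node check:
  node 12: h_left=-1, h_right=-1, diff=0 [OK], height=0
  node 26: h_left=-1, h_right=-1, diff=0 [OK], height=0
  node 13: h_left=0, h_right=0, diff=0 [OK], height=1
  node 31: h_left=-1, h_right=-1, diff=0 [OK], height=0
  node 40: h_left=-1, h_right=-1, diff=0 [OK], height=0
  node 38: h_left=0, h_right=0, diff=0 [OK], height=1
  node 27: h_left=1, h_right=1, diff=0 [OK], height=2
All nodes satisfy the balance condition.
Result: Balanced


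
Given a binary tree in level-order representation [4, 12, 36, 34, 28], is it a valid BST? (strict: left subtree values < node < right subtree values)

Level-order array: [4, 12, 36, 34, 28]
Validate using subtree bounds (lo, hi): at each node, require lo < value < hi,
then recurse left with hi=value and right with lo=value.
Preorder trace (stopping at first violation):
  at node 4 with bounds (-inf, +inf): OK
  at node 12 with bounds (-inf, 4): VIOLATION
Node 12 violates its bound: not (-inf < 12 < 4).
Result: Not a valid BST


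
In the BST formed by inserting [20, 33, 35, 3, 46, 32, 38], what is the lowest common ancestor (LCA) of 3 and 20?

Tree insertion order: [20, 33, 35, 3, 46, 32, 38]
Tree (level-order array): [20, 3, 33, None, None, 32, 35, None, None, None, 46, 38]
In a BST, the LCA of p=3, q=20 is the first node v on the
root-to-leaf path with p <= v <= q (go left if both < v, right if both > v).
Walk from root:
  at 20: 3 <= 20 <= 20, this is the LCA
LCA = 20


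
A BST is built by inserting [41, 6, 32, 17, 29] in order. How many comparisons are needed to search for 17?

Search path for 17: 41 -> 6 -> 32 -> 17
Found: True
Comparisons: 4


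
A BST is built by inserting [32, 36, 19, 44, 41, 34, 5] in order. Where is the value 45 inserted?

Starting tree (level order): [32, 19, 36, 5, None, 34, 44, None, None, None, None, 41]
Insertion path: 32 -> 36 -> 44
Result: insert 45 as right child of 44
Final tree (level order): [32, 19, 36, 5, None, 34, 44, None, None, None, None, 41, 45]


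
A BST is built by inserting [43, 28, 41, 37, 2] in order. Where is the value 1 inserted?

Starting tree (level order): [43, 28, None, 2, 41, None, None, 37]
Insertion path: 43 -> 28 -> 2
Result: insert 1 as left child of 2
Final tree (level order): [43, 28, None, 2, 41, 1, None, 37]


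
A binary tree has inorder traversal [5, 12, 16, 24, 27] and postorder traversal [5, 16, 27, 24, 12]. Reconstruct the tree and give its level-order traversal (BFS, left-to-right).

Inorder:   [5, 12, 16, 24, 27]
Postorder: [5, 16, 27, 24, 12]
Algorithm: postorder visits root last, so walk postorder right-to-left;
each value is the root of the current inorder slice — split it at that
value, recurse on the right subtree first, then the left.
Recursive splits:
  root=12; inorder splits into left=[5], right=[16, 24, 27]
  root=24; inorder splits into left=[16], right=[27]
  root=27; inorder splits into left=[], right=[]
  root=16; inorder splits into left=[], right=[]
  root=5; inorder splits into left=[], right=[]
Reconstructed level-order: [12, 5, 24, 16, 27]


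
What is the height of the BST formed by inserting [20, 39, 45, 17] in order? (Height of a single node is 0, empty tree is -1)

Insertion order: [20, 39, 45, 17]
Tree (level-order array): [20, 17, 39, None, None, None, 45]
Compute height bottom-up (empty subtree = -1):
  height(17) = 1 + max(-1, -1) = 0
  height(45) = 1 + max(-1, -1) = 0
  height(39) = 1 + max(-1, 0) = 1
  height(20) = 1 + max(0, 1) = 2
Height = 2


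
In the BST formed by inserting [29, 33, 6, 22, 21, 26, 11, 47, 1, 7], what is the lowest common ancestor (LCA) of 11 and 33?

Tree insertion order: [29, 33, 6, 22, 21, 26, 11, 47, 1, 7]
Tree (level-order array): [29, 6, 33, 1, 22, None, 47, None, None, 21, 26, None, None, 11, None, None, None, 7]
In a BST, the LCA of p=11, q=33 is the first node v on the
root-to-leaf path with p <= v <= q (go left if both < v, right if both > v).
Walk from root:
  at 29: 11 <= 29 <= 33, this is the LCA
LCA = 29


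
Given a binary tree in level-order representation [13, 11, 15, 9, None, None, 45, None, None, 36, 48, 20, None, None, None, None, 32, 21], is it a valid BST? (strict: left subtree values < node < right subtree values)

Level-order array: [13, 11, 15, 9, None, None, 45, None, None, 36, 48, 20, None, None, None, None, 32, 21]
Validate using subtree bounds (lo, hi): at each node, require lo < value < hi,
then recurse left with hi=value and right with lo=value.
Preorder trace (stopping at first violation):
  at node 13 with bounds (-inf, +inf): OK
  at node 11 with bounds (-inf, 13): OK
  at node 9 with bounds (-inf, 11): OK
  at node 15 with bounds (13, +inf): OK
  at node 45 with bounds (15, +inf): OK
  at node 36 with bounds (15, 45): OK
  at node 20 with bounds (15, 36): OK
  at node 32 with bounds (20, 36): OK
  at node 21 with bounds (20, 32): OK
  at node 48 with bounds (45, +inf): OK
No violation found at any node.
Result: Valid BST


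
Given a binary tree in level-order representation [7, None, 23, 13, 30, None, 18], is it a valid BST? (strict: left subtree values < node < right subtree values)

Level-order array: [7, None, 23, 13, 30, None, 18]
Validate using subtree bounds (lo, hi): at each node, require lo < value < hi,
then recurse left with hi=value and right with lo=value.
Preorder trace (stopping at first violation):
  at node 7 with bounds (-inf, +inf): OK
  at node 23 with bounds (7, +inf): OK
  at node 13 with bounds (7, 23): OK
  at node 18 with bounds (13, 23): OK
  at node 30 with bounds (23, +inf): OK
No violation found at any node.
Result: Valid BST


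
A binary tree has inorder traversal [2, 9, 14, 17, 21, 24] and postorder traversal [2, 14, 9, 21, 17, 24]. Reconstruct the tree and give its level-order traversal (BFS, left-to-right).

Inorder:   [2, 9, 14, 17, 21, 24]
Postorder: [2, 14, 9, 21, 17, 24]
Algorithm: postorder visits root last, so walk postorder right-to-left;
each value is the root of the current inorder slice — split it at that
value, recurse on the right subtree first, then the left.
Recursive splits:
  root=24; inorder splits into left=[2, 9, 14, 17, 21], right=[]
  root=17; inorder splits into left=[2, 9, 14], right=[21]
  root=21; inorder splits into left=[], right=[]
  root=9; inorder splits into left=[2], right=[14]
  root=14; inorder splits into left=[], right=[]
  root=2; inorder splits into left=[], right=[]
Reconstructed level-order: [24, 17, 9, 21, 2, 14]


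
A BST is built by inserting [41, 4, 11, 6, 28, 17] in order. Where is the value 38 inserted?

Starting tree (level order): [41, 4, None, None, 11, 6, 28, None, None, 17]
Insertion path: 41 -> 4 -> 11 -> 28
Result: insert 38 as right child of 28
Final tree (level order): [41, 4, None, None, 11, 6, 28, None, None, 17, 38]


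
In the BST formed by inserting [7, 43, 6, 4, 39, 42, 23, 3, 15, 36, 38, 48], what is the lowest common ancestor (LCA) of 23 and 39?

Tree insertion order: [7, 43, 6, 4, 39, 42, 23, 3, 15, 36, 38, 48]
Tree (level-order array): [7, 6, 43, 4, None, 39, 48, 3, None, 23, 42, None, None, None, None, 15, 36, None, None, None, None, None, 38]
In a BST, the LCA of p=23, q=39 is the first node v on the
root-to-leaf path with p <= v <= q (go left if both < v, right if both > v).
Walk from root:
  at 7: both 23 and 39 > 7, go right
  at 43: both 23 and 39 < 43, go left
  at 39: 23 <= 39 <= 39, this is the LCA
LCA = 39


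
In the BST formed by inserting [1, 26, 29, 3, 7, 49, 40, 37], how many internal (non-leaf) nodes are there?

Tree built from: [1, 26, 29, 3, 7, 49, 40, 37]
Tree (level-order array): [1, None, 26, 3, 29, None, 7, None, 49, None, None, 40, None, 37]
Rule: An internal node has at least one child.
Per-node child counts:
  node 1: 1 child(ren)
  node 26: 2 child(ren)
  node 3: 1 child(ren)
  node 7: 0 child(ren)
  node 29: 1 child(ren)
  node 49: 1 child(ren)
  node 40: 1 child(ren)
  node 37: 0 child(ren)
Matching nodes: [1, 26, 3, 29, 49, 40]
Count of internal (non-leaf) nodes: 6


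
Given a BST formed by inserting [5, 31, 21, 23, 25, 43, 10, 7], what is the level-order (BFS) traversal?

Tree insertion order: [5, 31, 21, 23, 25, 43, 10, 7]
Tree (level-order array): [5, None, 31, 21, 43, 10, 23, None, None, 7, None, None, 25]
BFS from the root, enqueuing left then right child of each popped node:
  queue [5] -> pop 5, enqueue [31], visited so far: [5]
  queue [31] -> pop 31, enqueue [21, 43], visited so far: [5, 31]
  queue [21, 43] -> pop 21, enqueue [10, 23], visited so far: [5, 31, 21]
  queue [43, 10, 23] -> pop 43, enqueue [none], visited so far: [5, 31, 21, 43]
  queue [10, 23] -> pop 10, enqueue [7], visited so far: [5, 31, 21, 43, 10]
  queue [23, 7] -> pop 23, enqueue [25], visited so far: [5, 31, 21, 43, 10, 23]
  queue [7, 25] -> pop 7, enqueue [none], visited so far: [5, 31, 21, 43, 10, 23, 7]
  queue [25] -> pop 25, enqueue [none], visited so far: [5, 31, 21, 43, 10, 23, 7, 25]
Result: [5, 31, 21, 43, 10, 23, 7, 25]


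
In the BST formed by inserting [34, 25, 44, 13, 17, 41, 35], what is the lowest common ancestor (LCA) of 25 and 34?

Tree insertion order: [34, 25, 44, 13, 17, 41, 35]
Tree (level-order array): [34, 25, 44, 13, None, 41, None, None, 17, 35]
In a BST, the LCA of p=25, q=34 is the first node v on the
root-to-leaf path with p <= v <= q (go left if both < v, right if both > v).
Walk from root:
  at 34: 25 <= 34 <= 34, this is the LCA
LCA = 34


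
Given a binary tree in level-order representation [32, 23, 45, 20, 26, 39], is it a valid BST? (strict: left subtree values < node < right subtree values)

Level-order array: [32, 23, 45, 20, 26, 39]
Validate using subtree bounds (lo, hi): at each node, require lo < value < hi,
then recurse left with hi=value and right with lo=value.
Preorder trace (stopping at first violation):
  at node 32 with bounds (-inf, +inf): OK
  at node 23 with bounds (-inf, 32): OK
  at node 20 with bounds (-inf, 23): OK
  at node 26 with bounds (23, 32): OK
  at node 45 with bounds (32, +inf): OK
  at node 39 with bounds (32, 45): OK
No violation found at any node.
Result: Valid BST


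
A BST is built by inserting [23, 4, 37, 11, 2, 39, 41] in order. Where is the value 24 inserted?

Starting tree (level order): [23, 4, 37, 2, 11, None, 39, None, None, None, None, None, 41]
Insertion path: 23 -> 37
Result: insert 24 as left child of 37
Final tree (level order): [23, 4, 37, 2, 11, 24, 39, None, None, None, None, None, None, None, 41]


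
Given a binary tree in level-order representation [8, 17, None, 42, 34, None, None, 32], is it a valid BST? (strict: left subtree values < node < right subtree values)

Level-order array: [8, 17, None, 42, 34, None, None, 32]
Validate using subtree bounds (lo, hi): at each node, require lo < value < hi,
then recurse left with hi=value and right with lo=value.
Preorder trace (stopping at first violation):
  at node 8 with bounds (-inf, +inf): OK
  at node 17 with bounds (-inf, 8): VIOLATION
Node 17 violates its bound: not (-inf < 17 < 8).
Result: Not a valid BST


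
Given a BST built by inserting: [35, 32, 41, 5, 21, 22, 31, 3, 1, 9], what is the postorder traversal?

Tree insertion order: [35, 32, 41, 5, 21, 22, 31, 3, 1, 9]
Tree (level-order array): [35, 32, 41, 5, None, None, None, 3, 21, 1, None, 9, 22, None, None, None, None, None, 31]
Postorder traversal: [1, 3, 9, 31, 22, 21, 5, 32, 41, 35]


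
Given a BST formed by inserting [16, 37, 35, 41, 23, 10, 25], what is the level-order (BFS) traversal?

Tree insertion order: [16, 37, 35, 41, 23, 10, 25]
Tree (level-order array): [16, 10, 37, None, None, 35, 41, 23, None, None, None, None, 25]
BFS from the root, enqueuing left then right child of each popped node:
  queue [16] -> pop 16, enqueue [10, 37], visited so far: [16]
  queue [10, 37] -> pop 10, enqueue [none], visited so far: [16, 10]
  queue [37] -> pop 37, enqueue [35, 41], visited so far: [16, 10, 37]
  queue [35, 41] -> pop 35, enqueue [23], visited so far: [16, 10, 37, 35]
  queue [41, 23] -> pop 41, enqueue [none], visited so far: [16, 10, 37, 35, 41]
  queue [23] -> pop 23, enqueue [25], visited so far: [16, 10, 37, 35, 41, 23]
  queue [25] -> pop 25, enqueue [none], visited so far: [16, 10, 37, 35, 41, 23, 25]
Result: [16, 10, 37, 35, 41, 23, 25]


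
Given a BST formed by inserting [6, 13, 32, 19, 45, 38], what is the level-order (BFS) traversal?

Tree insertion order: [6, 13, 32, 19, 45, 38]
Tree (level-order array): [6, None, 13, None, 32, 19, 45, None, None, 38]
BFS from the root, enqueuing left then right child of each popped node:
  queue [6] -> pop 6, enqueue [13], visited so far: [6]
  queue [13] -> pop 13, enqueue [32], visited so far: [6, 13]
  queue [32] -> pop 32, enqueue [19, 45], visited so far: [6, 13, 32]
  queue [19, 45] -> pop 19, enqueue [none], visited so far: [6, 13, 32, 19]
  queue [45] -> pop 45, enqueue [38], visited so far: [6, 13, 32, 19, 45]
  queue [38] -> pop 38, enqueue [none], visited so far: [6, 13, 32, 19, 45, 38]
Result: [6, 13, 32, 19, 45, 38]


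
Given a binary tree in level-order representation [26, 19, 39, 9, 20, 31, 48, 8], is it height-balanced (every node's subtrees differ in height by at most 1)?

Tree (level-order array): [26, 19, 39, 9, 20, 31, 48, 8]
Definition: a tree is height-balanced if, at every node, |h(left) - h(right)| <= 1 (empty subtree has height -1).
Bottom-up per-node check:
  node 8: h_left=-1, h_right=-1, diff=0 [OK], height=0
  node 9: h_left=0, h_right=-1, diff=1 [OK], height=1
  node 20: h_left=-1, h_right=-1, diff=0 [OK], height=0
  node 19: h_left=1, h_right=0, diff=1 [OK], height=2
  node 31: h_left=-1, h_right=-1, diff=0 [OK], height=0
  node 48: h_left=-1, h_right=-1, diff=0 [OK], height=0
  node 39: h_left=0, h_right=0, diff=0 [OK], height=1
  node 26: h_left=2, h_right=1, diff=1 [OK], height=3
All nodes satisfy the balance condition.
Result: Balanced


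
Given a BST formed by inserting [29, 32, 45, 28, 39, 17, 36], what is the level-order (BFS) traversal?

Tree insertion order: [29, 32, 45, 28, 39, 17, 36]
Tree (level-order array): [29, 28, 32, 17, None, None, 45, None, None, 39, None, 36]
BFS from the root, enqueuing left then right child of each popped node:
  queue [29] -> pop 29, enqueue [28, 32], visited so far: [29]
  queue [28, 32] -> pop 28, enqueue [17], visited so far: [29, 28]
  queue [32, 17] -> pop 32, enqueue [45], visited so far: [29, 28, 32]
  queue [17, 45] -> pop 17, enqueue [none], visited so far: [29, 28, 32, 17]
  queue [45] -> pop 45, enqueue [39], visited so far: [29, 28, 32, 17, 45]
  queue [39] -> pop 39, enqueue [36], visited so far: [29, 28, 32, 17, 45, 39]
  queue [36] -> pop 36, enqueue [none], visited so far: [29, 28, 32, 17, 45, 39, 36]
Result: [29, 28, 32, 17, 45, 39, 36]


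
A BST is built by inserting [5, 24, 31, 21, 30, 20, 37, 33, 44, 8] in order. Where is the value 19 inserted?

Starting tree (level order): [5, None, 24, 21, 31, 20, None, 30, 37, 8, None, None, None, 33, 44]
Insertion path: 5 -> 24 -> 21 -> 20 -> 8
Result: insert 19 as right child of 8
Final tree (level order): [5, None, 24, 21, 31, 20, None, 30, 37, 8, None, None, None, 33, 44, None, 19]


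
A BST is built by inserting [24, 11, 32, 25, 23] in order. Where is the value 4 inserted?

Starting tree (level order): [24, 11, 32, None, 23, 25]
Insertion path: 24 -> 11
Result: insert 4 as left child of 11
Final tree (level order): [24, 11, 32, 4, 23, 25]


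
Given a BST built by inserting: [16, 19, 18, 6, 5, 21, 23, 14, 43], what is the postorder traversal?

Tree insertion order: [16, 19, 18, 6, 5, 21, 23, 14, 43]
Tree (level-order array): [16, 6, 19, 5, 14, 18, 21, None, None, None, None, None, None, None, 23, None, 43]
Postorder traversal: [5, 14, 6, 18, 43, 23, 21, 19, 16]


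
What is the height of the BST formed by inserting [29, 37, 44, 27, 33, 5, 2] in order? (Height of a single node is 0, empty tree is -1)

Insertion order: [29, 37, 44, 27, 33, 5, 2]
Tree (level-order array): [29, 27, 37, 5, None, 33, 44, 2]
Compute height bottom-up (empty subtree = -1):
  height(2) = 1 + max(-1, -1) = 0
  height(5) = 1 + max(0, -1) = 1
  height(27) = 1 + max(1, -1) = 2
  height(33) = 1 + max(-1, -1) = 0
  height(44) = 1 + max(-1, -1) = 0
  height(37) = 1 + max(0, 0) = 1
  height(29) = 1 + max(2, 1) = 3
Height = 3


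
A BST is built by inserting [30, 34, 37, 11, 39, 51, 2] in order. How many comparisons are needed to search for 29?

Search path for 29: 30 -> 11
Found: False
Comparisons: 2


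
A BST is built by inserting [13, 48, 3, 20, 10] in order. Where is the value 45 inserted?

Starting tree (level order): [13, 3, 48, None, 10, 20]
Insertion path: 13 -> 48 -> 20
Result: insert 45 as right child of 20
Final tree (level order): [13, 3, 48, None, 10, 20, None, None, None, None, 45]


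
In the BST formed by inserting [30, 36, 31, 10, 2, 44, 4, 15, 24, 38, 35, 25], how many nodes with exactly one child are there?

Tree built from: [30, 36, 31, 10, 2, 44, 4, 15, 24, 38, 35, 25]
Tree (level-order array): [30, 10, 36, 2, 15, 31, 44, None, 4, None, 24, None, 35, 38, None, None, None, None, 25]
Rule: These are nodes with exactly 1 non-null child.
Per-node child counts:
  node 30: 2 child(ren)
  node 10: 2 child(ren)
  node 2: 1 child(ren)
  node 4: 0 child(ren)
  node 15: 1 child(ren)
  node 24: 1 child(ren)
  node 25: 0 child(ren)
  node 36: 2 child(ren)
  node 31: 1 child(ren)
  node 35: 0 child(ren)
  node 44: 1 child(ren)
  node 38: 0 child(ren)
Matching nodes: [2, 15, 24, 31, 44]
Count of nodes with exactly one child: 5


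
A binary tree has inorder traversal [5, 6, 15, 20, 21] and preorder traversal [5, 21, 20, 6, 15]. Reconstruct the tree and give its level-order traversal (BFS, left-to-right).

Inorder:  [5, 6, 15, 20, 21]
Preorder: [5, 21, 20, 6, 15]
Algorithm: preorder visits root first, so consume preorder in order;
for each root, split the current inorder slice at that value into
left-subtree inorder and right-subtree inorder, then recurse.
Recursive splits:
  root=5; inorder splits into left=[], right=[6, 15, 20, 21]
  root=21; inorder splits into left=[6, 15, 20], right=[]
  root=20; inorder splits into left=[6, 15], right=[]
  root=6; inorder splits into left=[], right=[15]
  root=15; inorder splits into left=[], right=[]
Reconstructed level-order: [5, 21, 20, 6, 15]


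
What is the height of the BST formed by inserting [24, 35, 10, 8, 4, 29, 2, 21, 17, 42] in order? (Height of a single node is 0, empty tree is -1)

Insertion order: [24, 35, 10, 8, 4, 29, 2, 21, 17, 42]
Tree (level-order array): [24, 10, 35, 8, 21, 29, 42, 4, None, 17, None, None, None, None, None, 2]
Compute height bottom-up (empty subtree = -1):
  height(2) = 1 + max(-1, -1) = 0
  height(4) = 1 + max(0, -1) = 1
  height(8) = 1 + max(1, -1) = 2
  height(17) = 1 + max(-1, -1) = 0
  height(21) = 1 + max(0, -1) = 1
  height(10) = 1 + max(2, 1) = 3
  height(29) = 1 + max(-1, -1) = 0
  height(42) = 1 + max(-1, -1) = 0
  height(35) = 1 + max(0, 0) = 1
  height(24) = 1 + max(3, 1) = 4
Height = 4


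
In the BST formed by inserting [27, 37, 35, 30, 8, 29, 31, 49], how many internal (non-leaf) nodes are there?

Tree built from: [27, 37, 35, 30, 8, 29, 31, 49]
Tree (level-order array): [27, 8, 37, None, None, 35, 49, 30, None, None, None, 29, 31]
Rule: An internal node has at least one child.
Per-node child counts:
  node 27: 2 child(ren)
  node 8: 0 child(ren)
  node 37: 2 child(ren)
  node 35: 1 child(ren)
  node 30: 2 child(ren)
  node 29: 0 child(ren)
  node 31: 0 child(ren)
  node 49: 0 child(ren)
Matching nodes: [27, 37, 35, 30]
Count of internal (non-leaf) nodes: 4


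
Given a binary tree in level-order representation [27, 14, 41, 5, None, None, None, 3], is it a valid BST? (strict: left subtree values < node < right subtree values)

Level-order array: [27, 14, 41, 5, None, None, None, 3]
Validate using subtree bounds (lo, hi): at each node, require lo < value < hi,
then recurse left with hi=value and right with lo=value.
Preorder trace (stopping at first violation):
  at node 27 with bounds (-inf, +inf): OK
  at node 14 with bounds (-inf, 27): OK
  at node 5 with bounds (-inf, 14): OK
  at node 3 with bounds (-inf, 5): OK
  at node 41 with bounds (27, +inf): OK
No violation found at any node.
Result: Valid BST


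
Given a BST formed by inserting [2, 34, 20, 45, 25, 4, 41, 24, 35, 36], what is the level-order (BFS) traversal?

Tree insertion order: [2, 34, 20, 45, 25, 4, 41, 24, 35, 36]
Tree (level-order array): [2, None, 34, 20, 45, 4, 25, 41, None, None, None, 24, None, 35, None, None, None, None, 36]
BFS from the root, enqueuing left then right child of each popped node:
  queue [2] -> pop 2, enqueue [34], visited so far: [2]
  queue [34] -> pop 34, enqueue [20, 45], visited so far: [2, 34]
  queue [20, 45] -> pop 20, enqueue [4, 25], visited so far: [2, 34, 20]
  queue [45, 4, 25] -> pop 45, enqueue [41], visited so far: [2, 34, 20, 45]
  queue [4, 25, 41] -> pop 4, enqueue [none], visited so far: [2, 34, 20, 45, 4]
  queue [25, 41] -> pop 25, enqueue [24], visited so far: [2, 34, 20, 45, 4, 25]
  queue [41, 24] -> pop 41, enqueue [35], visited so far: [2, 34, 20, 45, 4, 25, 41]
  queue [24, 35] -> pop 24, enqueue [none], visited so far: [2, 34, 20, 45, 4, 25, 41, 24]
  queue [35] -> pop 35, enqueue [36], visited so far: [2, 34, 20, 45, 4, 25, 41, 24, 35]
  queue [36] -> pop 36, enqueue [none], visited so far: [2, 34, 20, 45, 4, 25, 41, 24, 35, 36]
Result: [2, 34, 20, 45, 4, 25, 41, 24, 35, 36]


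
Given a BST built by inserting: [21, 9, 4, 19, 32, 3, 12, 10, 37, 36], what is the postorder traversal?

Tree insertion order: [21, 9, 4, 19, 32, 3, 12, 10, 37, 36]
Tree (level-order array): [21, 9, 32, 4, 19, None, 37, 3, None, 12, None, 36, None, None, None, 10]
Postorder traversal: [3, 4, 10, 12, 19, 9, 36, 37, 32, 21]


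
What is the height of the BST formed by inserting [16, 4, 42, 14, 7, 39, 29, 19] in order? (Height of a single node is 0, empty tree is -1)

Insertion order: [16, 4, 42, 14, 7, 39, 29, 19]
Tree (level-order array): [16, 4, 42, None, 14, 39, None, 7, None, 29, None, None, None, 19]
Compute height bottom-up (empty subtree = -1):
  height(7) = 1 + max(-1, -1) = 0
  height(14) = 1 + max(0, -1) = 1
  height(4) = 1 + max(-1, 1) = 2
  height(19) = 1 + max(-1, -1) = 0
  height(29) = 1 + max(0, -1) = 1
  height(39) = 1 + max(1, -1) = 2
  height(42) = 1 + max(2, -1) = 3
  height(16) = 1 + max(2, 3) = 4
Height = 4


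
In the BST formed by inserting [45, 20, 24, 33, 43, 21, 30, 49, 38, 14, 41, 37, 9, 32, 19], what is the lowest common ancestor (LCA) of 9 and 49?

Tree insertion order: [45, 20, 24, 33, 43, 21, 30, 49, 38, 14, 41, 37, 9, 32, 19]
Tree (level-order array): [45, 20, 49, 14, 24, None, None, 9, 19, 21, 33, None, None, None, None, None, None, 30, 43, None, 32, 38, None, None, None, 37, 41]
In a BST, the LCA of p=9, q=49 is the first node v on the
root-to-leaf path with p <= v <= q (go left if both < v, right if both > v).
Walk from root:
  at 45: 9 <= 45 <= 49, this is the LCA
LCA = 45


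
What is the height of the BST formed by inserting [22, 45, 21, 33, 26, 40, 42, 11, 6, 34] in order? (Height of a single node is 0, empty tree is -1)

Insertion order: [22, 45, 21, 33, 26, 40, 42, 11, 6, 34]
Tree (level-order array): [22, 21, 45, 11, None, 33, None, 6, None, 26, 40, None, None, None, None, 34, 42]
Compute height bottom-up (empty subtree = -1):
  height(6) = 1 + max(-1, -1) = 0
  height(11) = 1 + max(0, -1) = 1
  height(21) = 1 + max(1, -1) = 2
  height(26) = 1 + max(-1, -1) = 0
  height(34) = 1 + max(-1, -1) = 0
  height(42) = 1 + max(-1, -1) = 0
  height(40) = 1 + max(0, 0) = 1
  height(33) = 1 + max(0, 1) = 2
  height(45) = 1 + max(2, -1) = 3
  height(22) = 1 + max(2, 3) = 4
Height = 4


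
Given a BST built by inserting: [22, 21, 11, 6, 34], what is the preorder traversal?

Tree insertion order: [22, 21, 11, 6, 34]
Tree (level-order array): [22, 21, 34, 11, None, None, None, 6]
Preorder traversal: [22, 21, 11, 6, 34]


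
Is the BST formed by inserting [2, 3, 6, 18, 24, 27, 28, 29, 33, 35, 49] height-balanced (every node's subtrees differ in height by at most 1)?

Tree (level-order array): [2, None, 3, None, 6, None, 18, None, 24, None, 27, None, 28, None, 29, None, 33, None, 35, None, 49]
Definition: a tree is height-balanced if, at every node, |h(left) - h(right)| <= 1 (empty subtree has height -1).
Bottom-up per-node check:
  node 49: h_left=-1, h_right=-1, diff=0 [OK], height=0
  node 35: h_left=-1, h_right=0, diff=1 [OK], height=1
  node 33: h_left=-1, h_right=1, diff=2 [FAIL (|-1-1|=2 > 1)], height=2
  node 29: h_left=-1, h_right=2, diff=3 [FAIL (|-1-2|=3 > 1)], height=3
  node 28: h_left=-1, h_right=3, diff=4 [FAIL (|-1-3|=4 > 1)], height=4
  node 27: h_left=-1, h_right=4, diff=5 [FAIL (|-1-4|=5 > 1)], height=5
  node 24: h_left=-1, h_right=5, diff=6 [FAIL (|-1-5|=6 > 1)], height=6
  node 18: h_left=-1, h_right=6, diff=7 [FAIL (|-1-6|=7 > 1)], height=7
  node 6: h_left=-1, h_right=7, diff=8 [FAIL (|-1-7|=8 > 1)], height=8
  node 3: h_left=-1, h_right=8, diff=9 [FAIL (|-1-8|=9 > 1)], height=9
  node 2: h_left=-1, h_right=9, diff=10 [FAIL (|-1-9|=10 > 1)], height=10
Node 33 violates the condition: |-1 - 1| = 2 > 1.
Result: Not balanced


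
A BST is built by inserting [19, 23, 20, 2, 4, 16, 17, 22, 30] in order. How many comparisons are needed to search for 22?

Search path for 22: 19 -> 23 -> 20 -> 22
Found: True
Comparisons: 4


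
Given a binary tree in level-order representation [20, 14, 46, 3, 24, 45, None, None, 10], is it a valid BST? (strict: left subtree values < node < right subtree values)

Level-order array: [20, 14, 46, 3, 24, 45, None, None, 10]
Validate using subtree bounds (lo, hi): at each node, require lo < value < hi,
then recurse left with hi=value and right with lo=value.
Preorder trace (stopping at first violation):
  at node 20 with bounds (-inf, +inf): OK
  at node 14 with bounds (-inf, 20): OK
  at node 3 with bounds (-inf, 14): OK
  at node 10 with bounds (3, 14): OK
  at node 24 with bounds (14, 20): VIOLATION
Node 24 violates its bound: not (14 < 24 < 20).
Result: Not a valid BST


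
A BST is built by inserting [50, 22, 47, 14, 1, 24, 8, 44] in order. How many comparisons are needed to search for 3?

Search path for 3: 50 -> 22 -> 14 -> 1 -> 8
Found: False
Comparisons: 5


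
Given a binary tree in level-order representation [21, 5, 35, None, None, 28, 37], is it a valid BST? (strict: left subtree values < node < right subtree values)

Level-order array: [21, 5, 35, None, None, 28, 37]
Validate using subtree bounds (lo, hi): at each node, require lo < value < hi,
then recurse left with hi=value and right with lo=value.
Preorder trace (stopping at first violation):
  at node 21 with bounds (-inf, +inf): OK
  at node 5 with bounds (-inf, 21): OK
  at node 35 with bounds (21, +inf): OK
  at node 28 with bounds (21, 35): OK
  at node 37 with bounds (35, +inf): OK
No violation found at any node.
Result: Valid BST
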